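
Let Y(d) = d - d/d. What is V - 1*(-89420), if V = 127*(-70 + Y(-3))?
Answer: 80022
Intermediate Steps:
Y(d) = -1 + d (Y(d) = d - 1*1 = d - 1 = -1 + d)
V = -9398 (V = 127*(-70 + (-1 - 3)) = 127*(-70 - 4) = 127*(-74) = -9398)
V - 1*(-89420) = -9398 - 1*(-89420) = -9398 + 89420 = 80022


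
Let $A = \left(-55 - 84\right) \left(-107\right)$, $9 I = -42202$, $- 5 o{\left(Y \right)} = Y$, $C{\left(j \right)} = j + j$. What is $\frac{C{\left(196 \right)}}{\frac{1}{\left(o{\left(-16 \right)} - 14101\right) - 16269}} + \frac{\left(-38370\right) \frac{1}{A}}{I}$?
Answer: $- \frac{18679133064791219}{1569175865} \approx -1.1904 \cdot 10^{7}$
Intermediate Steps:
$C{\left(j \right)} = 2 j$
$o{\left(Y \right)} = - \frac{Y}{5}$
$I = - \frac{42202}{9}$ ($I = \frac{1}{9} \left(-42202\right) = - \frac{42202}{9} \approx -4689.1$)
$A = 14873$ ($A = \left(-139\right) \left(-107\right) = 14873$)
$\frac{C{\left(196 \right)}}{\frac{1}{\left(o{\left(-16 \right)} - 14101\right) - 16269}} + \frac{\left(-38370\right) \frac{1}{A}}{I} = \frac{2 \cdot 196}{\frac{1}{\left(\left(- \frac{1}{5}\right) \left(-16\right) - 14101\right) - 16269}} + \frac{\left(-38370\right) \frac{1}{14873}}{- \frac{42202}{9}} = \frac{392}{\frac{1}{\left(\frac{16}{5} - 14101\right) - 16269}} + \left(-38370\right) \frac{1}{14873} \left(- \frac{9}{42202}\right) = \frac{392}{\frac{1}{- \frac{70489}{5} - 16269}} - - \frac{172665}{313835173} = \frac{392}{\frac{1}{- \frac{151834}{5}}} + \frac{172665}{313835173} = \frac{392}{- \frac{5}{151834}} + \frac{172665}{313835173} = 392 \left(- \frac{151834}{5}\right) + \frac{172665}{313835173} = - \frac{59518928}{5} + \frac{172665}{313835173} = - \frac{18679133064791219}{1569175865}$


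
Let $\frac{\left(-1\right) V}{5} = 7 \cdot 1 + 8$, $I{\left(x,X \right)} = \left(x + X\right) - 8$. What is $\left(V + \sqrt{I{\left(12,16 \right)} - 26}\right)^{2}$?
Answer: $\left(75 - i \sqrt{6}\right)^{2} \approx 5619.0 - 367.42 i$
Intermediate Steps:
$I{\left(x,X \right)} = -8 + X + x$ ($I{\left(x,X \right)} = \left(X + x\right) - 8 = -8 + X + x$)
$V = -75$ ($V = - 5 \left(7 \cdot 1 + 8\right) = - 5 \left(7 + 8\right) = \left(-5\right) 15 = -75$)
$\left(V + \sqrt{I{\left(12,16 \right)} - 26}\right)^{2} = \left(-75 + \sqrt{\left(-8 + 16 + 12\right) - 26}\right)^{2} = \left(-75 + \sqrt{20 - 26}\right)^{2} = \left(-75 + \sqrt{-6}\right)^{2} = \left(-75 + i \sqrt{6}\right)^{2}$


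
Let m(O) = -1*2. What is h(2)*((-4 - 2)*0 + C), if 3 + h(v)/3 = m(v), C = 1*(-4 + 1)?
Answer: 45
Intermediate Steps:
C = -3 (C = 1*(-3) = -3)
m(O) = -2
h(v) = -15 (h(v) = -9 + 3*(-2) = -9 - 6 = -15)
h(2)*((-4 - 2)*0 + C) = -15*((-4 - 2)*0 - 3) = -15*(-6*0 - 3) = -15*(0 - 3) = -15*(-3) = 45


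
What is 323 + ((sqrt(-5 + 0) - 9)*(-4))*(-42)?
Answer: -1189 + 168*I*sqrt(5) ≈ -1189.0 + 375.66*I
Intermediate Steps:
323 + ((sqrt(-5 + 0) - 9)*(-4))*(-42) = 323 + ((sqrt(-5) - 9)*(-4))*(-42) = 323 + ((I*sqrt(5) - 9)*(-4))*(-42) = 323 + ((-9 + I*sqrt(5))*(-4))*(-42) = 323 + (36 - 4*I*sqrt(5))*(-42) = 323 + (-1512 + 168*I*sqrt(5)) = -1189 + 168*I*sqrt(5)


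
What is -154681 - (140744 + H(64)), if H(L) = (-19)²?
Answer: -295786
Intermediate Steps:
H(L) = 361
-154681 - (140744 + H(64)) = -154681 - (140744 + 361) = -154681 - 1*141105 = -154681 - 141105 = -295786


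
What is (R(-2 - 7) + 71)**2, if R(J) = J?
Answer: 3844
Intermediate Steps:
(R(-2 - 7) + 71)**2 = ((-2 - 7) + 71)**2 = (-9 + 71)**2 = 62**2 = 3844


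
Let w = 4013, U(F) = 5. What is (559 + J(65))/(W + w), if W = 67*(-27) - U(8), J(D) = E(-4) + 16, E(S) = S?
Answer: 571/2199 ≈ 0.25966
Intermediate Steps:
J(D) = 12 (J(D) = -4 + 16 = 12)
W = -1814 (W = 67*(-27) - 1*5 = -1809 - 5 = -1814)
(559 + J(65))/(W + w) = (559 + 12)/(-1814 + 4013) = 571/2199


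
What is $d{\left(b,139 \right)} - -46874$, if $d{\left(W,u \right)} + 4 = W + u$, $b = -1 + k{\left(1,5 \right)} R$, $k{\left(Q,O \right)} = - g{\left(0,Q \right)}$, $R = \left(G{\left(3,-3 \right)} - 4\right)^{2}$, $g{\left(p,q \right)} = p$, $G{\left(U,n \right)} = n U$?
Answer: $47008$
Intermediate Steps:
$G{\left(U,n \right)} = U n$
$R = 169$ ($R = \left(3 \left(-3\right) - 4\right)^{2} = \left(-9 - 4\right)^{2} = \left(-13\right)^{2} = 169$)
$k{\left(Q,O \right)} = 0$ ($k{\left(Q,O \right)} = \left(-1\right) 0 = 0$)
$b = -1$ ($b = -1 + 0 \cdot 169 = -1 + 0 = -1$)
$d{\left(W,u \right)} = -4 + W + u$ ($d{\left(W,u \right)} = -4 + \left(W + u\right) = -4 + W + u$)
$d{\left(b,139 \right)} - -46874 = \left(-4 - 1 + 139\right) - -46874 = 134 + 46874 = 47008$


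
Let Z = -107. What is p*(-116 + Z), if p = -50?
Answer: 11150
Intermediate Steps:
p*(-116 + Z) = -50*(-116 - 107) = -50*(-223) = 11150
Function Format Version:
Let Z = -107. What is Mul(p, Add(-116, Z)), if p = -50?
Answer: 11150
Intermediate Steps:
Mul(p, Add(-116, Z)) = Mul(-50, Add(-116, -107)) = Mul(-50, -223) = 11150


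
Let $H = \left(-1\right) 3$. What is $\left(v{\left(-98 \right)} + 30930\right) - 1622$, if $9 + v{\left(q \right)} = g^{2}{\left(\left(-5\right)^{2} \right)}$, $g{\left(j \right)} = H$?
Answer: $29308$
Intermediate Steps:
$H = -3$
$g{\left(j \right)} = -3$
$v{\left(q \right)} = 0$ ($v{\left(q \right)} = -9 + \left(-3\right)^{2} = -9 + 9 = 0$)
$\left(v{\left(-98 \right)} + 30930\right) - 1622 = \left(0 + 30930\right) - 1622 = 30930 - 1622 = 29308$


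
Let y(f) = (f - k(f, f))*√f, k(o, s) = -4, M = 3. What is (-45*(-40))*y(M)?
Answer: 12600*√3 ≈ 21824.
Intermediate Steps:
y(f) = √f*(4 + f) (y(f) = (f - 1*(-4))*√f = (f + 4)*√f = (4 + f)*√f = √f*(4 + f))
(-45*(-40))*y(M) = (-45*(-40))*(√3*(4 + 3)) = 1800*(√3*7) = 1800*(7*√3) = 12600*√3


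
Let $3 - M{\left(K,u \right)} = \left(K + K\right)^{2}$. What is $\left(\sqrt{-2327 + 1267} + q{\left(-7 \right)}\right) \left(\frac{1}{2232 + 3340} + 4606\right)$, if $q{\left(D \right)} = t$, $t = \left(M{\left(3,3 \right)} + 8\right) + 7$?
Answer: $- \frac{230981697}{2786} + \frac{25664633 i \sqrt{265}}{2786} \approx -82908.0 + 1.4996 \cdot 10^{5} i$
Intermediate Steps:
$M{\left(K,u \right)} = 3 - 4 K^{2}$ ($M{\left(K,u \right)} = 3 - \left(K + K\right)^{2} = 3 - \left(2 K\right)^{2} = 3 - 4 K^{2}$)
$t = -18$ ($t = \left(\left(3 - 4 \cdot 3^{2}\right) + 8\right) + 7 = \left(\left(3 - 36\right) + 8\right) + 7 = \left(-33 + 8\right) + 7 = -25 + 7 = -18$)
$q{\left(D \right)} = -18$
$\left(\sqrt{-2327 + 1267} + q{\left(-7 \right)}\right) \left(\frac{1}{2232 + 3340} + 4606\right) = \left(\sqrt{-2327 + 1267} - 18\right) \left(\frac{1}{2232 + 3340} + 4606\right) = \left(\sqrt{-1060} - 18\right) \left(\frac{1}{5572} + 4606\right) = \left(2 i \sqrt{265} - 18\right) \left(\frac{1}{5572} + 4606\right) = \left(-18 + 2 i \sqrt{265}\right) \frac{25664633}{5572} = - \frac{230981697}{2786} + \frac{25664633 i \sqrt{265}}{2786}$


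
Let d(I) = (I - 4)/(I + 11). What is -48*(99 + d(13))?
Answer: -4770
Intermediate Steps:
d(I) = (-4 + I)/(11 + I)
-48*(99 + d(13)) = -48*(99 + (-4 + 13)/(11 + 13)) = -48*(99 + 9/24) = -48*(99 + (1/24)*9) = -48*(99 + 3/8) = -48*795/8 = -4770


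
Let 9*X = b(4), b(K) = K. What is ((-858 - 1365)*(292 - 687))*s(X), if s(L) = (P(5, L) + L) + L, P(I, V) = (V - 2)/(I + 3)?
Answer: 2439125/4 ≈ 6.0978e+5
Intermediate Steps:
P(I, V) = (-2 + V)/(3 + I)
X = 4/9 (X = (⅑)*4 = 4/9 ≈ 0.44444)
s(L) = -¼ + 17*L/8 (s(L) = ((-2 + L)/(3 + 5) + L) + L = ((-2 + L)/8 + L) + L = ((-¼ + L/8) + L) + L = (-¼ + 9*L/8) + L = -¼ + 17*L/8)
((-858 - 1365)*(292 - 687))*s(X) = ((-858 - 1365)*(292 - 687))*(-¼ + (17/8)*(4/9)) = (-2223*(-395))*(-¼ + 17/18) = 878085*(25/36) = 2439125/4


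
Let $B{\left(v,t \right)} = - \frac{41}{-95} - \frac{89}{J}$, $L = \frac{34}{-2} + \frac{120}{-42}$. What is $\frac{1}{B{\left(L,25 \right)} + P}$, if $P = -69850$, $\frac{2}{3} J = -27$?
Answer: $- \frac{7695}{537475519} \approx -1.4317 \cdot 10^{-5}$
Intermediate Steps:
$J = - \frac{81}{2}$ ($J = \frac{3}{2} \left(-27\right) = - \frac{81}{2} \approx -40.5$)
$L = - \frac{139}{7}$ ($L = 34 \left(- \frac{1}{2}\right) + 120 \left(- \frac{1}{42}\right) = -17 - \frac{20}{7} = - \frac{139}{7} \approx -19.857$)
$B{\left(v,t \right)} = \frac{20231}{7695}$ ($B{\left(v,t \right)} = - \frac{41}{-95} - \frac{89}{- \frac{81}{2}} = \left(-41\right) \left(- \frac{1}{95}\right) - - \frac{178}{81} = \frac{41}{95} + \frac{178}{81} = \frac{20231}{7695}$)
$\frac{1}{B{\left(L,25 \right)} + P} = \frac{1}{\frac{20231}{7695} - 69850} = \frac{1}{- \frac{537475519}{7695}} = - \frac{7695}{537475519}$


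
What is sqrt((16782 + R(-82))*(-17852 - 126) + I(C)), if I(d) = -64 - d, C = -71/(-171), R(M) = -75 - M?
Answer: I*sqrt(980654463143)/57 ≈ 17373.0*I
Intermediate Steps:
C = 71/171 (C = -71*(-1/171) = 71/171 ≈ 0.41520)
sqrt((16782 + R(-82))*(-17852 - 126) + I(C)) = sqrt((16782 + (-75 - 1*(-82)))*(-17852 - 126) + (-64 - 1*71/171)) = sqrt((16782 + (-75 + 82))*(-17978) + (-64 - 71/171)) = sqrt((16782 + 7)*(-17978) - 11015/171) = sqrt(16789*(-17978) - 11015/171) = sqrt(-301832642 - 11015/171) = sqrt(-51613392797/171) = I*sqrt(980654463143)/57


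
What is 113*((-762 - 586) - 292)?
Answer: -185320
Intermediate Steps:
113*((-762 - 586) - 292) = 113*(-1348 - 292) = 113*(-1640) = -185320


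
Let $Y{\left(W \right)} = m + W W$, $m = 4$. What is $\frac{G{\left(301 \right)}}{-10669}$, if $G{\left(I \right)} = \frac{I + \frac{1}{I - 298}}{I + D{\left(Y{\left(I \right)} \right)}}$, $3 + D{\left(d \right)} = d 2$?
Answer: $- \frac{226}{1452381639} \approx -1.5561 \cdot 10^{-7}$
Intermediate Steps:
$Y{\left(W \right)} = 4 + W^{2}$ ($Y{\left(W \right)} = 4 + W W = 4 + W^{2}$)
$D{\left(d \right)} = -3 + 2 d$ ($D{\left(d \right)} = -3 + d 2 = -3 + 2 d$)
$G{\left(I \right)} = \frac{I + \frac{1}{-298 + I}}{5 + I + 2 I^{2}}$ ($G{\left(I \right)} = \frac{I + \frac{1}{I - 298}}{I + \left(-3 + 2 \left(4 + I^{2}\right)\right)} = \frac{I + \frac{1}{-298 + I}}{I + \left(-3 + \left(8 + 2 I^{2}\right)\right)} = \frac{I + \frac{1}{-298 + I}}{I + \left(5 + 2 I^{2}\right)} = \frac{I + \frac{1}{-298 + I}}{5 + I + 2 I^{2}}$)
$\frac{G{\left(301 \right)}}{-10669} = \frac{\frac{1}{-1490 - 595 \cdot 301^{2} - 88193 + 2 \cdot 301^{3}} \left(1 + 301^{2} - 89698\right)}{-10669} = \frac{1 + 90601 - 89698}{-1490 - 53907595 - 88193 + 2 \cdot 27270901} \left(- \frac{1}{10669}\right) = \frac{1}{-1490 - 53907595 - 88193 + 54541802} \cdot 904 \left(- \frac{1}{10669}\right) = \frac{1}{544524} \cdot 904 \left(- \frac{1}{10669}\right) = \frac{226}{136131} \left(- \frac{1}{10669}\right) = - \frac{226}{1452381639}$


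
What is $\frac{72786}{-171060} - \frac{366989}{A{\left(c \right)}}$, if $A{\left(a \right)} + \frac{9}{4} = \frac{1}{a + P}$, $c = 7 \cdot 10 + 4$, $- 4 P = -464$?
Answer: $\frac{3975875080457}{24319030} \approx 1.6349 \cdot 10^{5}$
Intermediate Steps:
$P = 116$ ($P = \left(- \frac{1}{4}\right) \left(-464\right) = 116$)
$c = 74$ ($c = 70 + 4 = 74$)
$A{\left(a \right)} = - \frac{9}{4} + \frac{1}{116 + a}$ ($A{\left(a \right)} = - \frac{9}{4} + \frac{1}{a + 116} = - \frac{9}{4} + \frac{1}{116 + a}$)
$\frac{72786}{-171060} - \frac{366989}{A{\left(c \right)}} = \frac{72786}{-171060} - \frac{366989}{\frac{1}{4} \frac{1}{116 + 74} \left(-1040 - 666\right)} = 72786 \left(- \frac{1}{171060}\right) - \frac{366989}{\frac{1}{4} \cdot \frac{1}{190} \left(-1040 - 666\right)} = - \frac{12131}{28510} - \frac{366989}{\frac{1}{4} \cdot \frac{1}{190} \left(-1706\right)} = - \frac{12131}{28510} - \frac{366989}{- \frac{853}{380}} = - \frac{12131}{28510} - - \frac{139455820}{853} = - \frac{12131}{28510} + \frac{139455820}{853} = \frac{3975875080457}{24319030}$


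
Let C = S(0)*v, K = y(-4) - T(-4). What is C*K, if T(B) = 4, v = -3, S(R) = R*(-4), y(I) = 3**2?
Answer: 0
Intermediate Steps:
y(I) = 9
S(R) = -4*R
K = 5 (K = 9 - 1*4 = 9 - 4 = 5)
C = 0 (C = -4*0*(-3) = 0*(-3) = 0)
C*K = 0*5 = 0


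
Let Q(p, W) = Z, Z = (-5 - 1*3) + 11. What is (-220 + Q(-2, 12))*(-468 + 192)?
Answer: 59892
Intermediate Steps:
Z = 3 (Z = (-5 - 3) + 11 = -8 + 11 = 3)
Q(p, W) = 3
(-220 + Q(-2, 12))*(-468 + 192) = (-220 + 3)*(-468 + 192) = -217*(-276) = 59892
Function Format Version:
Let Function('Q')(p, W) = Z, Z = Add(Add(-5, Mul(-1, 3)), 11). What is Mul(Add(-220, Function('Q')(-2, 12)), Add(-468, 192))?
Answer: 59892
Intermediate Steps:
Z = 3 (Z = Add(Add(-5, -3), 11) = Add(-8, 11) = 3)
Function('Q')(p, W) = 3
Mul(Add(-220, Function('Q')(-2, 12)), Add(-468, 192)) = Mul(Add(-220, 3), Add(-468, 192)) = Mul(-217, -276) = 59892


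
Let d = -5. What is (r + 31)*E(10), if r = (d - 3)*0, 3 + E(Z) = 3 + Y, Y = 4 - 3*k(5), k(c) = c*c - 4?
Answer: -1829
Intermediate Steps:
k(c) = -4 + c² (k(c) = c² - 4 = -4 + c²)
Y = -59 (Y = 4 - 3*(-4 + 5²) = 4 - 3*(-4 + 25) = 4 - 3*21 = 4 - 63 = -59)
E(Z) = -59 (E(Z) = -3 + (3 - 59) = -3 - 56 = -59)
r = 0 (r = (-5 - 3)*0 = -8*0 = 0)
(r + 31)*E(10) = (0 + 31)*(-59) = 31*(-59) = -1829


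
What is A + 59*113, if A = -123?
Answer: 6544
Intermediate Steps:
A + 59*113 = -123 + 59*113 = -123 + 6667 = 6544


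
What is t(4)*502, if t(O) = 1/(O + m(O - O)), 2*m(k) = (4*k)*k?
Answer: 251/2 ≈ 125.50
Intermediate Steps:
m(k) = 2*k**2 (m(k) = ((4*k)*k)/2 = (4*k**2)/2 = 2*k**2)
t(O) = 1/O (t(O) = 1/(O + 2*(O - O)**2) = 1/(O + 2*0**2) = 1/(O + 2*0) = 1/(O + 0) = 1/O)
t(4)*502 = 502/4 = (1/4)*502 = 251/2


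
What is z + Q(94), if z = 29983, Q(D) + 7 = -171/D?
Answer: 2817573/94 ≈ 29974.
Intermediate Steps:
Q(D) = -7 - 171/D
z + Q(94) = 29983 + (-7 - 171/94) = 29983 - 829/94 = 2817573/94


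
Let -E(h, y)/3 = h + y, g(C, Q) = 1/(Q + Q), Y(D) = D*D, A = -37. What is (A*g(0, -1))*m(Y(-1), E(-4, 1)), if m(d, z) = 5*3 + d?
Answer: 296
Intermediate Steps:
Y(D) = D²
g(C, Q) = 1/(2*Q)
E(h, y) = -3*h - 3*y (E(h, y) = -3*(h + y) = -3*h - 3*y)
m(d, z) = 15 + d
(A*g(0, -1))*m(Y(-1), E(-4, 1)) = (-37/(2*(-1)))*(15 + (-1)²) = (-37*(-1)/2)*(15 + 1) = -37*(-½)*16 = (37/2)*16 = 296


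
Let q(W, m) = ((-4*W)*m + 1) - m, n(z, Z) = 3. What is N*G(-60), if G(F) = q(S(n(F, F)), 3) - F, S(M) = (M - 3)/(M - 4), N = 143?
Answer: 8294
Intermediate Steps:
S(M) = (-3 + M)/(-4 + M)
q(W, m) = 1 - m - 4*W*m (q(W, m) = (-4*W*m + 1) - m = (1 - 4*W*m) - m = 1 - m - 4*W*m)
G(F) = -2 - F (G(F) = (1 - 1*3 - 4*(-3 + 3)/(-4 + 3)*3) - F = (1 - 3 - 4*0/(-1)*3) - F = (1 - 3 - 4*(-1*0)*3) - F = (1 - 3 - 4*0*3) - F = (1 - 3 + 0) - F = -2 - F)
N*G(-60) = 143*(-2 - 1*(-60)) = 143*(-2 + 60) = 143*58 = 8294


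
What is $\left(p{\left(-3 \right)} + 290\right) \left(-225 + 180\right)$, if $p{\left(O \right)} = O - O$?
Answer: $-13050$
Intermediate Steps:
$p{\left(O \right)} = 0$
$\left(p{\left(-3 \right)} + 290\right) \left(-225 + 180\right) = \left(0 + 290\right) \left(-225 + 180\right) = 290 \left(-45\right) = -13050$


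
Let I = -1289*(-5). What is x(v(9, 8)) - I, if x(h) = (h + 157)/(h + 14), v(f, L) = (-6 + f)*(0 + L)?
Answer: -244729/38 ≈ -6440.2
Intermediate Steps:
v(f, L) = L*(-6 + f) (v(f, L) = (-6 + f)*L = L*(-6 + f))
I = 6445
x(h) = (157 + h)/(14 + h)
x(v(9, 8)) - I = (157 + 8*(-6 + 9))/(14 + 8*(-6 + 9)) - 1*6445 = (157 + 8*3)/(14 + 8*3) - 6445 = (157 + 24)/(14 + 24) - 6445 = 181/38 - 6445 = -244729/38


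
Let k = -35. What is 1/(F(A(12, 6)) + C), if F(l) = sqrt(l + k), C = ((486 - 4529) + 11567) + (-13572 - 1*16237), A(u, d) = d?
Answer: -22285/496621254 - I*sqrt(29)/496621254 ≈ -4.4873e-5 - 1.0844e-8*I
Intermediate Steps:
C = -22285 (C = (-4043 + 11567) + (-13572 - 16237) = 7524 - 29809 = -22285)
F(l) = sqrt(-35 + l) (F(l) = sqrt(l - 35) = sqrt(-35 + l))
1/(F(A(12, 6)) + C) = 1/(sqrt(-35 + 6) - 22285) = 1/(sqrt(-29) - 22285) = 1/(I*sqrt(29) - 22285) = 1/(-22285 + I*sqrt(29))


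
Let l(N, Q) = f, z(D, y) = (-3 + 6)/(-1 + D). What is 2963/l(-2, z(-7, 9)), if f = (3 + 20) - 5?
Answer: 2963/18 ≈ 164.61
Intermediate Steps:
z(D, y) = 3/(-1 + D)
f = 18 (f = 23 - 5 = 18)
l(N, Q) = 18
2963/l(-2, z(-7, 9)) = 2963/18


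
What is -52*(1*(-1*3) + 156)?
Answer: -7956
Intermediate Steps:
-52*(1*(-1*3) + 156) = -52*(1*(-3) + 156) = -52*(-3 + 156) = -52*153 = -7956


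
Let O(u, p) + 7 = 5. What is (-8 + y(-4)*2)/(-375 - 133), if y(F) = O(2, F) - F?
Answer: 1/127 ≈ 0.0078740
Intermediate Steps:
O(u, p) = -2 (O(u, p) = -7 + 5 = -2)
y(F) = -2 - F
(-8 + y(-4)*2)/(-375 - 133) = (-8 + (-2 - 1*(-4))*2)/(-375 - 133) = (-8 + (-2 + 4)*2)/(-508) = (-8 + 2*2)*(-1/508) = (-8 + 4)*(-1/508) = -4*(-1/508) = 1/127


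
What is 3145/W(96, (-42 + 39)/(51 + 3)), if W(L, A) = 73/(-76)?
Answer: -239020/73 ≈ -3274.2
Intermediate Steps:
W(L, A) = -73/76 (W(L, A) = 73*(-1/76) = -73/76)
3145/W(96, (-42 + 39)/(51 + 3)) = 3145/(-73/76) = 3145*(-76/73) = -239020/73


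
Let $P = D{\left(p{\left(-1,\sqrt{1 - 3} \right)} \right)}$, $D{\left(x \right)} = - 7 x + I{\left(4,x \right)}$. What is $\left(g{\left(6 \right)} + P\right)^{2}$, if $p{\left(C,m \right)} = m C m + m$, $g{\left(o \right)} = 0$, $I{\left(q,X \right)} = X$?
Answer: $72 + 144 i \sqrt{2} \approx 72.0 + 203.65 i$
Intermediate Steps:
$p{\left(C,m \right)} = m + C m^{2}$ ($p{\left(C,m \right)} = C m m + m = C m^{2} + m = m + C m^{2}$)
$D{\left(x \right)} = - 6 x$ ($D{\left(x \right)} = - 7 x + x = - 6 x$)
$P = - 6 i \sqrt{2} \left(1 - i \sqrt{2}\right)$ ($P = - 6 \sqrt{1 - 3} \left(1 - \sqrt{1 - 3}\right) = - 6 \sqrt{-2} \left(1 - \sqrt{-2}\right) = - 6 i \sqrt{2} \left(1 - i \sqrt{2}\right) \approx -12.0 - 8.4853 i$)
$\left(g{\left(6 \right)} + P\right)^{2} = \left(0 - \left(12 + 6 i \sqrt{2}\right)\right)^{2} = \left(-12 - 6 i \sqrt{2}\right)^{2}$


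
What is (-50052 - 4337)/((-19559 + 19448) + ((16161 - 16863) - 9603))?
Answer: 54389/10416 ≈ 5.2217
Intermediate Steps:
(-50052 - 4337)/((-19559 + 19448) + ((16161 - 16863) - 9603)) = -54389/(-111 + (-702 - 9603)) = -54389/(-111 - 10305) = -54389/(-10416) = -54389*(-1/10416) = 54389/10416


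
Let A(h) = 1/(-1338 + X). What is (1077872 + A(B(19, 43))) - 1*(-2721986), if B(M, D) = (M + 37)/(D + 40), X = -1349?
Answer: 10210218445/2687 ≈ 3.7999e+6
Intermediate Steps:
B(M, D) = (37 + M)/(40 + D)
A(h) = -1/2687 (A(h) = 1/(-1338 - 1349) = 1/(-2687) = -1/2687)
(1077872 + A(B(19, 43))) - 1*(-2721986) = (1077872 - 1/2687) - 1*(-2721986) = 2896242063/2687 + 2721986 = 10210218445/2687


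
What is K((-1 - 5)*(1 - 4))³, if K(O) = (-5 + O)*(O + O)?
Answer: 102503232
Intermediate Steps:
K(O) = 2*O*(-5 + O) (K(O) = (-5 + O)*(2*O) = 2*O*(-5 + O))
K((-1 - 5)*(1 - 4))³ = (2*((-1 - 5)*(1 - 4))*(-5 + (-1 - 5)*(1 - 4)))³ = (2*(-6*(-3))*(-5 - 6*(-3)))³ = (2*18*(-5 + 18))³ = (2*18*13)³ = 468³ = 102503232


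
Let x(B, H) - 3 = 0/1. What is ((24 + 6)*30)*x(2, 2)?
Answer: 2700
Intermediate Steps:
x(B, H) = 3 (x(B, H) = 3 + 0/1 = 3 + 0*1 = 3 + 0 = 3)
((24 + 6)*30)*x(2, 2) = ((24 + 6)*30)*3 = (30*30)*3 = 900*3 = 2700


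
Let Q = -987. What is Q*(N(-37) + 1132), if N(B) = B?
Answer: -1080765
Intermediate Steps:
Q*(N(-37) + 1132) = -987*(-37 + 1132) = -987*1095 = -1080765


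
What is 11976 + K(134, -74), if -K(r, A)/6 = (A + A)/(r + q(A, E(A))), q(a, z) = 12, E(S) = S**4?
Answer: 874692/73 ≈ 11982.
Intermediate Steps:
K(r, A) = -12*A/(12 + r) (K(r, A) = -6*(A + A)/(r + 12) = -6*2*A/(12 + r) = -12*A/(12 + r))
11976 + K(134, -74) = 11976 - 12*(-74)/(12 + 134) = 11976 - 12*(-74)/146 = 11976 - 12*(-74)*1/146 = 11976 + 444/73 = 874692/73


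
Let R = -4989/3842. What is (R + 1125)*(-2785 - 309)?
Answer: -392870751/113 ≈ -3.4767e+6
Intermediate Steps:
R = -4989/3842 (R = -4989*1/3842 = -4989/3842 ≈ -1.2985)
(R + 1125)*(-2785 - 309) = (-4989/3842 + 1125)*(-2785 - 309) = (4317261/3842)*(-3094) = -392870751/113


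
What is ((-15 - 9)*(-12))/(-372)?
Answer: -24/31 ≈ -0.77419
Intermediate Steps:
((-15 - 9)*(-12))/(-372) = -24*(-12)*(-1/372) = 288*(-1/372) = -24/31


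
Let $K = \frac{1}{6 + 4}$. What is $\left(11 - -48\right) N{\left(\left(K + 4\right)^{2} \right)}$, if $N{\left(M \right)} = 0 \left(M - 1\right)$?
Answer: $0$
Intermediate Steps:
$K = \frac{1}{10} \approx 0.1$
$N{\left(M \right)} = 0$ ($N{\left(M \right)} = 0 \left(-1 + M\right) = 0$)
$\left(11 - -48\right) N{\left(\left(K + 4\right)^{2} \right)} = \left(11 - -48\right) 0 = \left(11 + 48\right) 0 = 59 \cdot 0 = 0$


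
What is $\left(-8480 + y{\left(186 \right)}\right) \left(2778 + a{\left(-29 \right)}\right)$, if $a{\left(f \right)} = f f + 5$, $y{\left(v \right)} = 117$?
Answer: $-30307512$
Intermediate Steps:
$a{\left(f \right)} = 5 + f^{2}$ ($a{\left(f \right)} = f^{2} + 5 = 5 + f^{2}$)
$\left(-8480 + y{\left(186 \right)}\right) \left(2778 + a{\left(-29 \right)}\right) = \left(-8480 + 117\right) \left(2778 + \left(5 + \left(-29\right)^{2}\right)\right) = - 8363 \left(2778 + \left(5 + 841\right)\right) = - 8363 \left(2778 + 846\right) = \left(-8363\right) 3624 = -30307512$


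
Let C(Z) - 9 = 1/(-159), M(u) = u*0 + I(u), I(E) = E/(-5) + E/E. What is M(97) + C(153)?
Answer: -7478/795 ≈ -9.4063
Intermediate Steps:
I(E) = 1 - E/5 (I(E) = E*(-1/5) + 1 = -E/5 + 1 = 1 - E/5)
M(u) = 1 - u/5 (M(u) = u*0 + (1 - u/5) = 0 + (1 - u/5) = 1 - u/5)
C(Z) = 1430/159 (C(Z) = 9 + 1/(-159) = 9 - 1/159 = 1430/159)
M(97) + C(153) = (1 - 1/5*97) + 1430/159 = (1 - 97/5) + 1430/159 = -92/5 + 1430/159 = -7478/795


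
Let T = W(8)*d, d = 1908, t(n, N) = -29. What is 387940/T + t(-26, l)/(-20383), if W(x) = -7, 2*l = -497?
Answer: -282392632/9722691 ≈ -29.045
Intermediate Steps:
l = -497/2 (l = (½)*(-497) = -497/2 ≈ -248.50)
T = -13356 (T = -7*1908 = -13356)
387940/T + t(-26, l)/(-20383) = 387940/(-13356) - 29/(-20383) = 387940*(-1/13356) - 29*(-1/20383) = -13855/477 + 29/20383 = -282392632/9722691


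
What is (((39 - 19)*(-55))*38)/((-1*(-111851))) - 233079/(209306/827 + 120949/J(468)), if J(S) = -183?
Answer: 358445267450099/627604349825 ≈ 571.13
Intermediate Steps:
(((39 - 19)*(-55))*38)/((-1*(-111851))) - 233079/(209306/827 + 120949/J(468)) = (((39 - 19)*(-55))*38)/((-1*(-111851))) - 233079/(209306/827 + 120949/(-183)) = ((20*(-55))*38)/111851 - 233079/(209306*(1/827) + 120949*(-1/183)) = -1100*38*(1/111851) - 233079/(209306/827 - 120949/183) = -41800*1/111851 - 233079/(-61721825/151341) = -41800/111851 - 233079*(-151341/61721825) = -41800/111851 + 3206764449/5611075 = 358445267450099/627604349825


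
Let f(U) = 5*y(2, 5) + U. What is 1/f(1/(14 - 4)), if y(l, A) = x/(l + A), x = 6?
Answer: 70/307 ≈ 0.22801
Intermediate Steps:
y(l, A) = 6/(A + l) (y(l, A) = 6/(l + A) = 6/(A + l))
f(U) = 30/7 + U (f(U) = 5*(6/(5 + 2)) + U = 5*(6/7) + U = 30/7 + U)
1/f(1/(14 - 4)) = 1/(30/7 + 1/(14 - 4)) = 1/(30/7 + 1/10) = 1/(307/70) = 70/307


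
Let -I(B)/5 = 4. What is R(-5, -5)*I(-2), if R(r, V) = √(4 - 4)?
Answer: 0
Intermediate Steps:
I(B) = -20 (I(B) = -5*4 = -20)
R(r, V) = 0 (R(r, V) = √0 = 0)
R(-5, -5)*I(-2) = 0*(-20) = 0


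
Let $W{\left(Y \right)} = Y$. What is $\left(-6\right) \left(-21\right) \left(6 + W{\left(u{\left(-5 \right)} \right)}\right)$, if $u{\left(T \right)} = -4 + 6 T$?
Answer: $-3528$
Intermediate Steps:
$\left(-6\right) \left(-21\right) \left(6 + W{\left(u{\left(-5 \right)} \right)}\right) = \left(-6\right) \left(-21\right) \left(6 + \left(-4 + 6 \left(-5\right)\right)\right) = 126 \left(6 - 34\right) = 126 \left(-28\right) = -3528$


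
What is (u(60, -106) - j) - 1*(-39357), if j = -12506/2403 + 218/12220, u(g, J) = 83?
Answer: 579147244933/14682330 ≈ 39445.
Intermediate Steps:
j = -76149733/14682330 (j = -12506*1/2403 + 218*(1/12220) = -12506/2403 + 109/6110 = -76149733/14682330 ≈ -5.1865)
(u(60, -106) - j) - 1*(-39357) = (83 - 1*(-76149733/14682330)) - 1*(-39357) = (83 + 76149733/14682330) + 39357 = 1294783123/14682330 + 39357 = 579147244933/14682330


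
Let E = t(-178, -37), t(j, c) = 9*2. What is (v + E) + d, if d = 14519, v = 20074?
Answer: 34611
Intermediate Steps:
t(j, c) = 18
E = 18
(v + E) + d = (20074 + 18) + 14519 = 20092 + 14519 = 34611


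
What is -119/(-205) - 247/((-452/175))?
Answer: 8914913/92660 ≈ 96.211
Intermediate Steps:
-119/(-205) - 247/((-452/175)) = -119*(-1/205) - 247/((-452*1/175)) = 119/205 - 247/(-452/175) = 119/205 - 247*(-175/452) = 119/205 + 43225/452 = 8914913/92660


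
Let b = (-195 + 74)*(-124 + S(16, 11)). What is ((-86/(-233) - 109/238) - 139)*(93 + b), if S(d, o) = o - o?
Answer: -116443689395/55454 ≈ -2.0998e+6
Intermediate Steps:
S(d, o) = 0
b = 15004 (b = (-195 + 74)*(-124 + 0) = -121*(-124) = 15004)
((-86/(-233) - 109/238) - 139)*(93 + b) = ((-86/(-233) - 109/238) - 139)*(93 + 15004) = ((-86*(-1/233) - 109*1/238) - 139)*15097 = ((86/233 - 109/238) - 139)*15097 = (-4929/55454 - 139)*15097 = -7713035/55454*15097 = -116443689395/55454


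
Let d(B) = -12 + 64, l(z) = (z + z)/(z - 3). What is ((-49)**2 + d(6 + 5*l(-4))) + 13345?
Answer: 15798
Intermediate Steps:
l(z) = 2*z/(-3 + z) (l(z) = (2*z)/(-3 + z) = 2*z/(-3 + z))
d(B) = 52
((-49)**2 + d(6 + 5*l(-4))) + 13345 = ((-49)**2 + 52) + 13345 = (2401 + 52) + 13345 = 2453 + 13345 = 15798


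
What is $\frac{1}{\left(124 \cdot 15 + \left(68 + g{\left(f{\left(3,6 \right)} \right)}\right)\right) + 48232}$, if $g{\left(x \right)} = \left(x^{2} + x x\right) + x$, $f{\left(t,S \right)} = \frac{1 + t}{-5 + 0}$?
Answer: $\frac{25}{1254012} \approx 1.9936 \cdot 10^{-5}$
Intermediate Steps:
$f{\left(t,S \right)} = - \frac{1}{5} - \frac{t}{5}$ ($f{\left(t,S \right)} = \frac{1 + t}{-5} = \left(1 + t\right) \left(- \frac{1}{5}\right) = - \frac{1}{5} - \frac{t}{5}$)
$g{\left(x \right)} = x + 2 x^{2}$ ($g{\left(x \right)} = \left(x^{2} + x^{2}\right) + x = 2 x^{2} + x = x + 2 x^{2}$)
$\frac{1}{\left(124 \cdot 15 + \left(68 + g{\left(f{\left(3,6 \right)} \right)}\right)\right) + 48232} = \frac{1}{\left(124 \cdot 15 + \left(68 + \left(- \frac{1}{5} - \frac{3}{5}\right) \left(1 + 2 \left(- \frac{1}{5} - \frac{3}{5}\right)\right)\right)\right) + 48232} = \frac{1}{\left(1860 + \left(68 + \left(- \frac{1}{5} - \frac{3}{5}\right) \left(1 + 2 \left(- \frac{1}{5} - \frac{3}{5}\right)\right)\right)\right) + 48232} = \frac{1}{\left(1860 + \left(68 - \frac{4 \left(1 + 2 \left(- \frac{4}{5}\right)\right)}{5}\right)\right) + 48232} = \frac{1}{\left(1860 + \left(68 - \frac{4 \left(1 - \frac{8}{5}\right)}{5}\right)\right) + 48232} = \frac{1}{\left(1860 + \left(68 - - \frac{12}{25}\right)\right) + 48232} = \frac{1}{\left(1860 + \left(68 + \frac{12}{25}\right)\right) + 48232} = \frac{1}{\left(1860 + \frac{1712}{25}\right) + 48232} = \frac{1}{\frac{48212}{25} + 48232} = \frac{1}{\frac{1254012}{25}} = \frac{25}{1254012}$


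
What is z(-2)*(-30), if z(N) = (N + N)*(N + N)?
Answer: -480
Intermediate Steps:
z(N) = 4*N² (z(N) = (2*N)*(2*N) = 4*N²)
z(-2)*(-30) = (4*(-2)²)*(-30) = (4*4)*(-30) = 16*(-30) = -480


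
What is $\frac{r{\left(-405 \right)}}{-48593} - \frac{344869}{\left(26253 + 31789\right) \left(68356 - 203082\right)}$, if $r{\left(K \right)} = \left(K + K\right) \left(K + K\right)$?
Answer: $- \frac{5130532037181883}{379985913145756} \approx -13.502$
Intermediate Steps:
$r{\left(K \right)} = 4 K^{2}$ ($r{\left(K \right)} = 2 K 2 K = 4 K^{2}$)
$\frac{r{\left(-405 \right)}}{-48593} - \frac{344869}{\left(26253 + 31789\right) \left(68356 - 203082\right)} = \frac{4 \left(-405\right)^{2}}{-48593} - \frac{344869}{\left(26253 + 31789\right) \left(68356 - 203082\right)} = 4 \cdot 164025 \left(- \frac{1}{48593}\right) - \frac{344869}{58042 \left(-134726\right)} = 656100 \left(- \frac{1}{48593}\right) - \frac{344869}{-7819766492} = - \frac{656100}{48593} - - \frac{344869}{7819766492} = - \frac{656100}{48593} + \frac{344869}{7819766492} = - \frac{5130532037181883}{379985913145756}$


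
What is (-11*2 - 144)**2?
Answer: 27556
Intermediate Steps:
(-11*2 - 144)**2 = (-22 - 144)**2 = (-166)**2 = 27556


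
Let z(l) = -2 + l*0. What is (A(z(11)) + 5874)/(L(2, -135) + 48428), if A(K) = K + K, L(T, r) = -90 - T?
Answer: 2935/24168 ≈ 0.12144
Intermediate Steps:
z(l) = -2 (z(l) = -2 + 0 = -2)
A(K) = 2*K
(A(z(11)) + 5874)/(L(2, -135) + 48428) = (2*(-2) + 5874)/((-90 - 1*2) + 48428) = (-4 + 5874)/((-90 - 2) + 48428) = 5870/(-92 + 48428) = 5870/48336 = 5870*(1/48336) = 2935/24168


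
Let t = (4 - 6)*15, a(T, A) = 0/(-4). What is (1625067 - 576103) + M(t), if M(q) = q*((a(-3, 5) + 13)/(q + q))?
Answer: 2097941/2 ≈ 1.0490e+6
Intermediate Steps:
a(T, A) = 0 (a(T, A) = 0*(-1/4) = 0)
t = -30 (t = -2*15 = -30)
M(q) = 13/2 (M(q) = q*((0 + 13)/(q + q)) = q*(13/((2*q))) = q*(13*(1/(2*q))) = q*(13/(2*q)) = 13/2)
(1625067 - 576103) + M(t) = (1625067 - 576103) + 13/2 = 1048964 + 13/2 = 2097941/2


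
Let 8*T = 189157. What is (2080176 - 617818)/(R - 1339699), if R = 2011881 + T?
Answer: 11698864/5566613 ≈ 2.1016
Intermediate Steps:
T = 189157/8 (T = (⅛)*189157 = 189157/8 ≈ 23645.)
R = 16284205/8 (R = 2011881 + 189157/8 = 16284205/8 ≈ 2.0355e+6)
(2080176 - 617818)/(R - 1339699) = (2080176 - 617818)/(16284205/8 - 1339699) = 1462358/(5566613/8) = 1462358*(8/5566613) = 11698864/5566613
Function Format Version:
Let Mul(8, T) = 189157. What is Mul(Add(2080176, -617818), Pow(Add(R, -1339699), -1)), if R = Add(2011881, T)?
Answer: Rational(11698864, 5566613) ≈ 2.1016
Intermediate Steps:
T = Rational(189157, 8) (T = Mul(Rational(1, 8), 189157) = Rational(189157, 8) ≈ 23645.)
R = Rational(16284205, 8) (R = Add(2011881, Rational(189157, 8)) = Rational(16284205, 8) ≈ 2.0355e+6)
Mul(Add(2080176, -617818), Pow(Add(R, -1339699), -1)) = Mul(Add(2080176, -617818), Pow(Add(Rational(16284205, 8), -1339699), -1)) = Mul(1462358, Pow(Rational(5566613, 8), -1)) = Mul(1462358, Rational(8, 5566613)) = Rational(11698864, 5566613)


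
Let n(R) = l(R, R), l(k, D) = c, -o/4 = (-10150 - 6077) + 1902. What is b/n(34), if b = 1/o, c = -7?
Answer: -1/401100 ≈ -2.4931e-6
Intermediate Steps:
o = 57300 (o = -4*((-10150 - 6077) + 1902) = -4*(-16227 + 1902) = -4*(-14325) = 57300)
l(k, D) = -7
n(R) = -7
b = 1/57300 ≈ 1.7452e-5
b/n(34) = (1/57300)/(-7) = (1/57300)*(-⅐) = -1/401100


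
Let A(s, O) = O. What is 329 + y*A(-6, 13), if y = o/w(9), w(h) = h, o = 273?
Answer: 2170/3 ≈ 723.33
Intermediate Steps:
y = 91/3 (y = 273/9 = 273*(⅑) = 91/3 ≈ 30.333)
329 + y*A(-6, 13) = 329 + (91/3)*13 = 329 + 1183/3 = 2170/3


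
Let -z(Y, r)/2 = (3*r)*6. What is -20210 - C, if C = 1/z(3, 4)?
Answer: -2910239/144 ≈ -20210.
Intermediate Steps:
z(Y, r) = -36*r (z(Y, r) = -2*3*r*6 = -36*r)
C = -1/144 (C = 1/(-36*4) = 1/(-144) = -1/144 ≈ -0.0069444)
-20210 - C = -20210 - 1*(-1/144) = -20210 + 1/144 = -2910239/144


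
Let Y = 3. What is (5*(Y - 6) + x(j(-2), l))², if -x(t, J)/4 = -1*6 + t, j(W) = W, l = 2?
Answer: 289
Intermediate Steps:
x(t, J) = 24 - 4*t (x(t, J) = -4*(-1*6 + t) = -4*(-6 + t) = 24 - 4*t)
(5*(Y - 6) + x(j(-2), l))² = (5*(3 - 6) + (24 - 4*(-2)))² = (5*(-3) + (24 + 8))² = (-15 + 32)² = 17² = 289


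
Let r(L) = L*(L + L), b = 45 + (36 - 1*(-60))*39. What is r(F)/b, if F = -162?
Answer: 5832/421 ≈ 13.853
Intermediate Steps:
b = 3789 (b = 45 + (36 + 60)*39 = 45 + 96*39 = 45 + 3744 = 3789)
r(L) = 2*L² (r(L) = L*(2*L) = 2*L²)
r(F)/b = (2*(-162)²)/3789 = (2*26244)*(1/3789) = 52488*(1/3789) = 5832/421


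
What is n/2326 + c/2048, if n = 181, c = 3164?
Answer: 966269/595456 ≈ 1.6227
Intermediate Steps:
n/2326 + c/2048 = 181/2326 + 3164/2048 = 181*(1/2326) + 3164*(1/2048) = 181/2326 + 791/512 = 966269/595456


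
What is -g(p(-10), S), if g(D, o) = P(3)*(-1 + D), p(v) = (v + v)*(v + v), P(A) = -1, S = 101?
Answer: 399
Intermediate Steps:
p(v) = 4*v² (p(v) = (2*v)*(2*v) = 4*v²)
g(D, o) = 1 - D (g(D, o) = -(-1 + D) = 1 - D)
-g(p(-10), S) = -(1 - 4*(-10)²) = -(1 - 4*100) = -(1 - 1*400) = -(1 - 400) = -1*(-399) = 399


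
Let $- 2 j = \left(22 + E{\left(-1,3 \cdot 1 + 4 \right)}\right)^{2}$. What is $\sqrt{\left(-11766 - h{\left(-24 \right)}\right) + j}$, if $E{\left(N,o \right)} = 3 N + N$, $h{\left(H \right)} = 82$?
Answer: $i \sqrt{12010} \approx 109.59 i$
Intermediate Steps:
$E{\left(N,o \right)} = 4 N$
$j = -162$ ($j = - \frac{\left(22 + 4 \left(-1\right)\right)^{2}}{2} = - \frac{\left(22 - 4\right)^{2}}{2} = - \frac{18^{2}}{2} = \left(- \frac{1}{2}\right) 324 = -162$)
$\sqrt{\left(-11766 - h{\left(-24 \right)}\right) + j} = \sqrt{\left(-11766 - 82\right) - 162} = \sqrt{-11848 - 162} = \sqrt{-12010} = i \sqrt{12010}$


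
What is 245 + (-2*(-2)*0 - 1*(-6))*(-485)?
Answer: -2665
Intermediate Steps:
245 + (-2*(-2)*0 - 1*(-6))*(-485) = 245 + (4*0 + 6)*(-485) = 245 + (0 + 6)*(-485) = 245 + 6*(-485) = 245 - 2910 = -2665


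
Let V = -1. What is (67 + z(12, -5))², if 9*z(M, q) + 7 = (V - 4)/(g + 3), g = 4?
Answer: 214369/49 ≈ 4374.9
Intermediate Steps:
z(M, q) = -6/7 (z(M, q) = -7/9 + ((-1 - 4)/(4 + 3))/9 = -7/9 + (-5/7)/9 = -7/9 + (-5*⅐)/9 = -7/9 + (⅑)*(-5/7) = -7/9 - 5/63 = -6/7)
(67 + z(12, -5))² = (67 - 6/7)² = (463/7)² = 214369/49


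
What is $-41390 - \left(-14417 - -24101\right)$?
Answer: $-51074$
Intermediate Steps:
$-41390 - \left(-14417 - -24101\right) = -41390 - \left(-14417 + 24101\right) = -41390 - 9684 = -51074$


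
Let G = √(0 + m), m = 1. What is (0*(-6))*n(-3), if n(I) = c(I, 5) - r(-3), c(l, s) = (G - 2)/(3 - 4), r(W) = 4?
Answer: 0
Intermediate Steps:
G = 1 (G = √(0 + 1) = √1 = 1)
c(l, s) = 1 (c(l, s) = (1 - 2)/(3 - 4) = -1/(-1) = -1*(-1) = 1)
n(I) = -3 (n(I) = 1 - 1*4 = 1 - 4 = -3)
(0*(-6))*n(-3) = (0*(-6))*(-3) = 0*(-3) = 0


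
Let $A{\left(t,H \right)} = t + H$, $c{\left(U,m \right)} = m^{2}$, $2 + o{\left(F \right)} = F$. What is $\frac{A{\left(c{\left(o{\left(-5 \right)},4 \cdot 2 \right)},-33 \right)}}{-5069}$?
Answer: $- \frac{31}{5069} \approx -0.0061156$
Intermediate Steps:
$o{\left(F \right)} = -2 + F$
$A{\left(t,H \right)} = H + t$
$\frac{A{\left(c{\left(o{\left(-5 \right)},4 \cdot 2 \right)},-33 \right)}}{-5069} = \frac{-33 + \left(4 \cdot 2\right)^{2}}{-5069} = \left(-33 + 8^{2}\right) \left(- \frac{1}{5069}\right) = \left(-33 + 64\right) \left(- \frac{1}{5069}\right) = 31 \left(- \frac{1}{5069}\right) = - \frac{31}{5069}$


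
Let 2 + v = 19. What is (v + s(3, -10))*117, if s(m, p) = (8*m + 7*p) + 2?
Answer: -3159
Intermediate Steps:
v = 17 (v = -2 + 19 = 17)
s(m, p) = 2 + 7*p + 8*m (s(m, p) = (7*p + 8*m) + 2 = 2 + 7*p + 8*m)
(v + s(3, -10))*117 = (17 + (2 + 7*(-10) + 8*3))*117 = (17 + (2 - 70 + 24))*117 = (17 - 44)*117 = -27*117 = -3159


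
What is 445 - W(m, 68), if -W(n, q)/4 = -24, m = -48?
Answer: 349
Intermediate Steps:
W(n, q) = 96 (W(n, q) = -4*(-24) = 96)
445 - W(m, 68) = 445 - 1*96 = 445 - 96 = 349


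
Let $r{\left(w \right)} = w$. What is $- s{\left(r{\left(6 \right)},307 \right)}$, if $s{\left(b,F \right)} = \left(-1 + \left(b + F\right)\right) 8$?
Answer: $-2496$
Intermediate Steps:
$s{\left(b,F \right)} = -8 + 8 F + 8 b$ ($s{\left(b,F \right)} = \left(-1 + \left(F + b\right)\right) 8 = \left(-1 + F + b\right) 8 = -8 + 8 F + 8 b$)
$- s{\left(r{\left(6 \right)},307 \right)} = - (-8 + 8 \cdot 307 + 8 \cdot 6) = - (-8 + 2456 + 48) = \left(-1\right) 2496 = -2496$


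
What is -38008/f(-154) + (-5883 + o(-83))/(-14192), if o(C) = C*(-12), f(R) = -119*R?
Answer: -224925187/130041296 ≈ -1.7296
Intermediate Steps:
o(C) = -12*C
-38008/f(-154) + (-5883 + o(-83))/(-14192) = -38008/((-119*(-154))) + (-5883 - 12*(-83))/(-14192) = -38008/18326 + (-5883 + 996)*(-1/14192) = -38008*1/18326 - 4887*(-1/14192) = -19004/9163 + 4887/14192 = -224925187/130041296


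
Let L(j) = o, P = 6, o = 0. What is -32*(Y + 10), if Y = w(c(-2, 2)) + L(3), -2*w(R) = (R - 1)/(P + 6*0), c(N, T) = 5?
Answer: -928/3 ≈ -309.33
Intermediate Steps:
L(j) = 0
w(R) = 1/12 - R/12 (w(R) = -(R - 1)/(2*(6 + 6*0)) = -(-1 + R)/(2*(6 + 0)) = -(-1 + R)/(2*6) = -(-1/6 + R/6)/2 = 1/12 - R/12)
Y = -1/3 (Y = (1/12 - 1/12*5) + 0 = (1/12 - 5/12) + 0 = -1/3 + 0 = -1/3 ≈ -0.33333)
-32*(Y + 10) = -32*(-1/3 + 10) = -32*29/3 = -928/3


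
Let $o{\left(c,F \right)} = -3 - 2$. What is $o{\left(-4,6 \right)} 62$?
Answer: $-310$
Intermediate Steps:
$o{\left(c,F \right)} = -5$ ($o{\left(c,F \right)} = -3 - 2 = -5$)
$o{\left(-4,6 \right)} 62 = \left(-5\right) 62 = -310$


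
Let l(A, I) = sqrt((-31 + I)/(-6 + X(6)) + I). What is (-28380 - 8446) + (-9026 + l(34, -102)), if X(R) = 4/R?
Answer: -45852 + 3*I*sqrt(137)/4 ≈ -45852.0 + 8.7785*I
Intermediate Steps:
l(A, I) = sqrt(93/16 + 13*I/16) (l(A, I) = sqrt((-31 + I)/(-6 + 4/6) + I) = sqrt((-31 + I)/(-6 + 4*(1/6)) + I) = sqrt((-31 + I)/(-6 + 2/3) + I) = sqrt((-31 + I)/(-16/3) + I) = sqrt((-31 + I)*(-3/16) + I) = sqrt((93/16 - 3*I/16) + I) = sqrt(93/16 + 13*I/16))
(-28380 - 8446) + (-9026 + l(34, -102)) = (-28380 - 8446) + (-9026 + sqrt(93 + 13*(-102))/4) = -36826 + (-9026 + sqrt(93 - 1326)/4) = -36826 + (-9026 + sqrt(-1233)/4) = -36826 + (-9026 + (3*I*sqrt(137))/4) = -36826 + (-9026 + 3*I*sqrt(137)/4) = -45852 + 3*I*sqrt(137)/4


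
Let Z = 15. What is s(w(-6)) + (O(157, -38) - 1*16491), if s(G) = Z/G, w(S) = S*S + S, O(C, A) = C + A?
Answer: -32743/2 ≈ -16372.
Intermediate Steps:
O(C, A) = A + C
w(S) = S + S² (w(S) = S² + S = S + S²)
s(G) = 15/G
s(w(-6)) + (O(157, -38) - 1*16491) = 15/((-6*(1 - 6))) + ((-38 + 157) - 1*16491) = 15/((-6*(-5))) + (119 - 16491) = 15/30 - 16372 = 15*(1/30) - 16372 = ½ - 16372 = -32743/2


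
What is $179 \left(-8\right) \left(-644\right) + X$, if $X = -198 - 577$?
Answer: $921433$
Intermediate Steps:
$X = -775$
$179 \left(-8\right) \left(-644\right) + X = 179 \left(-8\right) \left(-644\right) - 775 = \left(-1432\right) \left(-644\right) - 775 = 922208 - 775 = 921433$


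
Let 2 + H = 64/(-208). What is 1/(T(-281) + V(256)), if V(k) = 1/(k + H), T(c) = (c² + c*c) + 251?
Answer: 3298/521654567 ≈ 6.3222e-6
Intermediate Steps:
T(c) = 251 + 2*c² (T(c) = (c² + c²) + 251 = 2*c² + 251 = 251 + 2*c²)
H = -30/13 (H = -2 + 64/(-208) = -2 + 64*(-1/208) = -2 - 4/13 = -30/13 ≈ -2.3077)
V(k) = 1/(-30/13 + k) (V(k) = 1/(k - 30/13) = 1/(-30/13 + k))
1/(T(-281) + V(256)) = 1/((251 + 2*(-281)²) + 13/(-30 + 13*256)) = 1/((251 + 2*78961) + 13/(-30 + 3328)) = 1/((251 + 157922) + 13/3298) = 1/(158173 + 13*(1/3298)) = 1/(158173 + 13/3298) = 1/(521654567/3298) = 3298/521654567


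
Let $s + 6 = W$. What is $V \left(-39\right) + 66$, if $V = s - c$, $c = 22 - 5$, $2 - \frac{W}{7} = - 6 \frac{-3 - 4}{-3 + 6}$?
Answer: $4239$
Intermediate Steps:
$W = -84$ ($W = 14 - 7 \left(- 6 \frac{-3 - 4}{-3 + 6}\right) = 14 - 7 \left(- 6 \left(- \frac{7}{3}\right)\right) = 14 - 7 \left(- 6 \left(\left(-7\right) \frac{1}{3}\right)\right) = 14 - 7 \left(\left(-6\right) \left(- \frac{7}{3}\right)\right) = 14 - 98 = -84$)
$c = 17$
$s = -90$ ($s = -6 - 84 = -90$)
$V = -107$ ($V = -90 - 17 = -107$)
$V \left(-39\right) + 66 = \left(-107\right) \left(-39\right) + 66 = 4173 + 66 = 4239$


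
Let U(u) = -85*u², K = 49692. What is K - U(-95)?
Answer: 816817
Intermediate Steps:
K - U(-95) = 49692 - (-85)*(-95)² = 49692 - (-85)*9025 = 49692 - 1*(-767125) = 49692 + 767125 = 816817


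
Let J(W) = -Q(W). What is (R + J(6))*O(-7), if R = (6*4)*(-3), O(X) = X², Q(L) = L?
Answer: -3822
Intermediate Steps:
R = -72 (R = 24*(-3) = -72)
J(W) = -W
(R + J(6))*O(-7) = (-72 - 1*6)*(-7)² = (-72 - 6)*49 = -78*49 = -3822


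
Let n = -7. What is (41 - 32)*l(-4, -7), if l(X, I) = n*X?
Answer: 252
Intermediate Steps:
l(X, I) = -7*X
(41 - 32)*l(-4, -7) = (41 - 32)*(-7*(-4)) = 9*28 = 252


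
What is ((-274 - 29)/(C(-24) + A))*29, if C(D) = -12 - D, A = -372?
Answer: 2929/120 ≈ 24.408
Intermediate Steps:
((-274 - 29)/(C(-24) + A))*29 = ((-274 - 29)/((-12 - 1*(-24)) - 372))*29 = -303/((-12 + 24) - 372)*29 = -303/(12 - 372)*29 = -303/(-360)*29 = -303*(-1/360)*29 = (101/120)*29 = 2929/120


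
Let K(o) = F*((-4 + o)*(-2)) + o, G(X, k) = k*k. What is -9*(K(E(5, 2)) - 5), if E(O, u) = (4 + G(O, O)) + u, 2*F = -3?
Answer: -963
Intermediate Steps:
F = -3/2 (F = (1/2)*(-3) = -3/2 ≈ -1.5000)
G(X, k) = k**2
E(O, u) = 4 + u + O**2 (E(O, u) = (4 + O**2) + u = 4 + u + O**2)
K(o) = -12 + 4*o (K(o) = -3*(-4 + o)*(-2)/2 + o = -3*(8 - 2*o)/2 + o = (-12 + 3*o) + o = -12 + 4*o)
-9*(K(E(5, 2)) - 5) = -9*((-12 + 4*(4 + 2 + 5**2)) - 5) = -9*((-12 + 4*(4 + 2 + 25)) - 5) = -9*((-12 + 4*31) - 5) = -9*((-12 + 124) - 5) = -9*(112 - 5) = -9*107 = -963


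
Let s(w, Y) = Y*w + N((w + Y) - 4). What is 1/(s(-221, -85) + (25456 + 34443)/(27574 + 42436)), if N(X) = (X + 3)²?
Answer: 70010/7913570239 ≈ 8.8468e-6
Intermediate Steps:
N(X) = (3 + X)²
s(w, Y) = (-1 + Y + w)² + Y*w (s(w, Y) = Y*w + (3 + ((w + Y) - 4))² = Y*w + (3 + ((Y + w) - 4))² = Y*w + (3 + (-4 + Y + w))² = Y*w + (-1 + Y + w)² = (-1 + Y + w)² + Y*w)
1/(s(-221, -85) + (25456 + 34443)/(27574 + 42436)) = 1/(((-1 - 85 - 221)² - 85*(-221)) + (25456 + 34443)/(27574 + 42436)) = 1/(((-307)² + 18785) + 59899/70010) = 1/((94249 + 18785) + 59899*(1/70010)) = 1/(113034 + 59899/70010) = 1/(7913570239/70010) = 70010/7913570239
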